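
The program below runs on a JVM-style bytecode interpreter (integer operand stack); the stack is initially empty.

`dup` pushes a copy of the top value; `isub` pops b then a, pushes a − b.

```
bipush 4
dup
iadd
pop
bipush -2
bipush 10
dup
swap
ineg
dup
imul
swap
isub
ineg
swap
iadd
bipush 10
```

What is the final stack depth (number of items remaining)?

bipush 4  → 4
dup       → 4 4
iadd      → 8
pop       → (empty)
bipush -2 → -2
bipush 10 → -2 10
dup       → -2 10 10
swap      → -2 10 10
ineg      → -2 10 -10
dup       → -2 10 -10 -10
imul      → -2 10 100
swap      → -2 100 10
isub      → -2 90
ineg      → -2 -90
swap      → -90 -2
iadd      → -92
bipush 10 → -92 10

2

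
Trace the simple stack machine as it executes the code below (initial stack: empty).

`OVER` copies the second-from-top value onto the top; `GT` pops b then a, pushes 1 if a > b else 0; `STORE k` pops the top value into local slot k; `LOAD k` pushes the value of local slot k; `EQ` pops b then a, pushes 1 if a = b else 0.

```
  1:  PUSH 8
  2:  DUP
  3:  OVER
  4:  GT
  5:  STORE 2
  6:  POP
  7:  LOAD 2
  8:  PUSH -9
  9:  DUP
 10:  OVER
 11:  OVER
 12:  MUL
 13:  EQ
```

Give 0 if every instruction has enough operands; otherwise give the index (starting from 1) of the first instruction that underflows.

PUSH 8   [8]
DUP      [8, 8]
OVER     [8, 8, 8]
GT       [8, 0]
STORE 2  [8]
POP      []
LOAD 2   [0]
PUSH -9  [0, -9]
DUP      [0, -9, -9]
OVER     [0, -9, -9, -9]
OVER     [0, -9, -9, -9, -9]
MUL      [0, -9, -9, 81]
EQ       [0, -9, 0]

0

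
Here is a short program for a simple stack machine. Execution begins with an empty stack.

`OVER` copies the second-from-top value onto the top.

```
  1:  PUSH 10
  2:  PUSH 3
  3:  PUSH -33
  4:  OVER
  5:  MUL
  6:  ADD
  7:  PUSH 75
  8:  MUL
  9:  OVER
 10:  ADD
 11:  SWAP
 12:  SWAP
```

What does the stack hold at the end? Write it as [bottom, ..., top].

[10, -7190]

PUSH 10  : [10]
PUSH 3   : [10, 3]
PUSH -33 : [10, 3, -33]
OVER     : [10, 3, -33, 3]
MUL      : [10, 3, -99]
ADD      : [10, -96]
PUSH 75  : [10, -96, 75]
MUL      : [10, -7200]
OVER     : [10, -7200, 10]
ADD      : [10, -7190]
SWAP     : [-7190, 10]
SWAP     : [10, -7190]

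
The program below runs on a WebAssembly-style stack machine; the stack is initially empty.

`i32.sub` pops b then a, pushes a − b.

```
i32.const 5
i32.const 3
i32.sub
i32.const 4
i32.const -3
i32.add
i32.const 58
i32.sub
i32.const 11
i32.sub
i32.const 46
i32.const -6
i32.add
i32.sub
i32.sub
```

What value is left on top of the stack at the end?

110

i32.const 5  : 5
i32.const 3  : 5 3
i32.sub      : 2
i32.const 4  : 2 4
i32.const -3 : 2 4 -3
i32.add      : 2 1
i32.const 58 : 2 1 58
i32.sub      : 2 -57
i32.const 11 : 2 -57 11
i32.sub      : 2 -68
i32.const 46 : 2 -68 46
i32.const -6 : 2 -68 46 -6
i32.add      : 2 -68 40
i32.sub      : 2 -108
i32.sub      : 110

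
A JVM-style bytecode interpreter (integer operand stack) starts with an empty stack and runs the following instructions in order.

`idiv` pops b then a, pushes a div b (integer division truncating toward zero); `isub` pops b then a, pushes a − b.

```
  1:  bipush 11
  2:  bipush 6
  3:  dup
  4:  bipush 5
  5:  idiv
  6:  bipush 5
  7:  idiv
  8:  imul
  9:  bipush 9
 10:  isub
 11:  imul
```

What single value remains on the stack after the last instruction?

-99

bipush 11  [11]
bipush 6   [11, 6]
dup        [11, 6, 6]
bipush 5   [11, 6, 6, 5]
idiv       [11, 6, 1]
bipush 5   [11, 6, 1, 5]
idiv       [11, 6, 0]
imul       [11, 0]
bipush 9   [11, 0, 9]
isub       [11, -9]
imul       [-99]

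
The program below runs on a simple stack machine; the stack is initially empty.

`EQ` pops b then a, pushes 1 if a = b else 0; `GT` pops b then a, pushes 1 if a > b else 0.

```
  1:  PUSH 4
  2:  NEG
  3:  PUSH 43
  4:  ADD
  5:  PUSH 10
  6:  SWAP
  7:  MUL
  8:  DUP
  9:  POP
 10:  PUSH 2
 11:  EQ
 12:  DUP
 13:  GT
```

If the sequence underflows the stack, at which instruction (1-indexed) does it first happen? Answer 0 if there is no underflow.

PUSH 4  → [4]
NEG     → [-4]
PUSH 43 → [-4, 43]
ADD     → [39]
PUSH 10 → [39, 10]
SWAP    → [10, 39]
MUL     → [390]
DUP     → [390, 390]
POP     → [390]
PUSH 2  → [390, 2]
EQ      → [0]
DUP     → [0, 0]
GT      → [0]

0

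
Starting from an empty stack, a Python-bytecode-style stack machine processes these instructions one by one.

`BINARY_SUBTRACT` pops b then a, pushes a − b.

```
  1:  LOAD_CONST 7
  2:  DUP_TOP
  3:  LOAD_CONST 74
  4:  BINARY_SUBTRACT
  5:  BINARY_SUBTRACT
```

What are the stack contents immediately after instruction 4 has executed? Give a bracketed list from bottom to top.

[7, -67]

LOAD_CONST 7    -> [7]
DUP_TOP         -> [7, 7]
LOAD_CONST 74   -> [7, 7, 74]
BINARY_SUBTRACT -> [7, -67]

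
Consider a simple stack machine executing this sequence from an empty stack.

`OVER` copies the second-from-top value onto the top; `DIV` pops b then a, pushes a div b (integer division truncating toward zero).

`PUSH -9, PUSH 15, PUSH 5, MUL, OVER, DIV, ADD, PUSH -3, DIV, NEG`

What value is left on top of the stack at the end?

-5

PUSH -9 : -9
PUSH 15 : -9 15
PUSH 5  : -9 15 5
MUL     : -9 75
OVER    : -9 75 -9
DIV     : -9 -8
ADD     : -17
PUSH -3 : -17 -3
DIV     : 5
NEG     : -5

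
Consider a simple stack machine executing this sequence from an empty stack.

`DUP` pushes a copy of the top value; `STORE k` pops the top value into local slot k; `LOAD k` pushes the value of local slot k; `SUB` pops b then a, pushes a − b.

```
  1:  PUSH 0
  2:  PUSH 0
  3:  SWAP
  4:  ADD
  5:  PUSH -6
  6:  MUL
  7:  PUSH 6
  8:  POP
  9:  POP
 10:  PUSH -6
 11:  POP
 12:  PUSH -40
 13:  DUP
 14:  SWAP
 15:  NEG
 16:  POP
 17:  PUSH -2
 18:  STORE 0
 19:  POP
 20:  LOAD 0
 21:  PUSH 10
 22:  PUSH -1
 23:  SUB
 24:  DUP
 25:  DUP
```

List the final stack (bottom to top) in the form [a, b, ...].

[-2, 11, 11, 11]

PUSH 0   -> 0
PUSH 0   -> 0 0
SWAP     -> 0 0
ADD      -> 0
PUSH -6  -> 0 -6
MUL      -> 0
PUSH 6   -> 0 6
POP      -> 0
POP      -> (empty)
PUSH -6  -> -6
POP      -> (empty)
PUSH -40 -> -40
DUP      -> -40 -40
SWAP     -> -40 -40
NEG      -> -40 40
POP      -> -40
PUSH -2  -> -40 -2
STORE 0  -> -40
POP      -> (empty)
LOAD 0   -> -2
PUSH 10  -> -2 10
PUSH -1  -> -2 10 -1
SUB      -> -2 11
DUP      -> -2 11 11
DUP      -> -2 11 11 11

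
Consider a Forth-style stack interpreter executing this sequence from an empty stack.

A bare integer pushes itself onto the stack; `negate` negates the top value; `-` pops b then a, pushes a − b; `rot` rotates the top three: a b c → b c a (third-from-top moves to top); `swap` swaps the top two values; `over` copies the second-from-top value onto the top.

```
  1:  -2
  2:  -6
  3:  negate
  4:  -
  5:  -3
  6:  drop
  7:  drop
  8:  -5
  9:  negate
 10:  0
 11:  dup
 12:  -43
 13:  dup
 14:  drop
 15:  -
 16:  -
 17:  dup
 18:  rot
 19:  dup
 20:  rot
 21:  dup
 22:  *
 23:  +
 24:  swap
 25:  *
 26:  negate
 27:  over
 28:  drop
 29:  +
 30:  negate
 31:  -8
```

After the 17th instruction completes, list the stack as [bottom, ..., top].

[5, -43, -43]

-2     → [-2]
-6     → [-2, -6]
negate → [-2, 6]
-      → [-8]
-3     → [-8, -3]
drop   → [-8]
drop   → []
-5     → [-5]
negate → [5]
0      → [5, 0]
dup    → [5, 0, 0]
-43    → [5, 0, 0, -43]
dup    → [5, 0, 0, -43, -43]
drop   → [5, 0, 0, -43]
-      → [5, 0, 43]
-      → [5, -43]
dup    → [5, -43, -43]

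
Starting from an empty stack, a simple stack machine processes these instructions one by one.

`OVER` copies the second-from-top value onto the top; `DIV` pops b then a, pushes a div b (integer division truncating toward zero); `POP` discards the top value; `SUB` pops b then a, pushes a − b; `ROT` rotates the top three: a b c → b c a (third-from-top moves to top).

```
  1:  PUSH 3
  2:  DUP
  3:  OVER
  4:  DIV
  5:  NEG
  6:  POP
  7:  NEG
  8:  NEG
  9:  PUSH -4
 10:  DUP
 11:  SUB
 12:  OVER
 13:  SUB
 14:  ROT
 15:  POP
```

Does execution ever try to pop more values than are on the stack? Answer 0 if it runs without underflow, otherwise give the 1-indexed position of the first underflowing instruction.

14

PUSH 3  : [3]
DUP     : [3, 3]
OVER    : [3, 3, 3]
DIV     : [3, 1]
NEG     : [3, -1]
POP     : [3]
NEG     : [-3]
NEG     : [3]
PUSH -4 : [3, -4]
DUP     : [3, -4, -4]
SUB     : [3, 0]
OVER    : [3, 0, 3]
SUB     : [3, -3]
ROT  — needs 3 operands, stack has 2 → underflow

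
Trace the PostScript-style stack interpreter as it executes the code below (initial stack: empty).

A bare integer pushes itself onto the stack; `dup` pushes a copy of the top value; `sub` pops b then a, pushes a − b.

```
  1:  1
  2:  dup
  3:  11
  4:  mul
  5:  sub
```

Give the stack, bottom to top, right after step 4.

1   → [1]
dup → [1, 1]
11  → [1, 1, 11]
mul → [1, 11]

[1, 11]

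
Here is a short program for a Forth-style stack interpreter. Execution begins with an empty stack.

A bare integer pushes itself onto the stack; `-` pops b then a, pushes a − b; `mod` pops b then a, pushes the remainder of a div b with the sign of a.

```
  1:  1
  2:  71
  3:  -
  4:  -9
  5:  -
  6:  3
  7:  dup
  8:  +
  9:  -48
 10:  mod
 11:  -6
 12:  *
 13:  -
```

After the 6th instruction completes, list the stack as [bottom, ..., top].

1  → [1]
71 → [1, 71]
-  → [-70]
-9 → [-70, -9]
-  → [-61]
3  → [-61, 3]

[-61, 3]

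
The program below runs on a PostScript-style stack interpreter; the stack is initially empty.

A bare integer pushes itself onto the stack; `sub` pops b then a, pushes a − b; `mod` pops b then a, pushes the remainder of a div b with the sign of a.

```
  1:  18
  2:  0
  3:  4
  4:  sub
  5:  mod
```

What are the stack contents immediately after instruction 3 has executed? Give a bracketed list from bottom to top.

[18, 0, 4]

18 -> [18]
0  -> [18, 0]
4  -> [18, 0, 4]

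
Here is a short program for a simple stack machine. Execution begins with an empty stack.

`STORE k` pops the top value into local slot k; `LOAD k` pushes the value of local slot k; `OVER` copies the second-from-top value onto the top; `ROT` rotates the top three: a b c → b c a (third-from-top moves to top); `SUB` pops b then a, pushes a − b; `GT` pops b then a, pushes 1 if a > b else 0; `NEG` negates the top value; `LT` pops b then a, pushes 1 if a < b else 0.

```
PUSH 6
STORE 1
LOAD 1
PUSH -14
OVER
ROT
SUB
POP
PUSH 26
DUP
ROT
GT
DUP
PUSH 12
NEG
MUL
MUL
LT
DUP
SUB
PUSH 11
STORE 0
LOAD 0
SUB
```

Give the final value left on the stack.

-11

PUSH 6   -> 6
STORE 1  -> (empty)
LOAD 1   -> 6
PUSH -14 -> 6 -14
OVER     -> 6 -14 6
ROT      -> -14 6 6
SUB      -> -14 0
POP      -> -14
PUSH 26  -> -14 26
DUP      -> -14 26 26
ROT      -> 26 26 -14
GT       -> 26 1
DUP      -> 26 1 1
PUSH 12  -> 26 1 1 12
NEG      -> 26 1 1 -12
MUL      -> 26 1 -12
MUL      -> 26 -12
LT       -> 0
DUP      -> 0 0
SUB      -> 0
PUSH 11  -> 0 11
STORE 0  -> 0
LOAD 0   -> 0 11
SUB      -> -11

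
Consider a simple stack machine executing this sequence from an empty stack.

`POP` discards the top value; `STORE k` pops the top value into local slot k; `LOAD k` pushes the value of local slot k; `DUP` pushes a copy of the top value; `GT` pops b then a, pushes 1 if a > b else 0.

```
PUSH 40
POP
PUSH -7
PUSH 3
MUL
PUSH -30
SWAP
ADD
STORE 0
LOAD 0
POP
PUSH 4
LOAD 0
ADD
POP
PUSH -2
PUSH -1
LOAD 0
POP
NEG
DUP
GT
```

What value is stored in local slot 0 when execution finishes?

-51

PUSH 40  -> 40
POP      -> (empty)
PUSH -7  -> -7
PUSH 3   -> -7 3
MUL      -> -21
PUSH -30 -> -21 -30
SWAP     -> -30 -21
ADD      -> -51
STORE 0  -> (empty)
LOAD 0   -> -51
POP      -> (empty)
PUSH 4   -> 4
LOAD 0   -> 4 -51
ADD      -> -47
POP      -> (empty)
PUSH -2  -> -2
PUSH -1  -> -2 -1
LOAD 0   -> -2 -1 -51
POP      -> -2 -1
NEG      -> -2 1
DUP      -> -2 1 1
GT       -> -2 0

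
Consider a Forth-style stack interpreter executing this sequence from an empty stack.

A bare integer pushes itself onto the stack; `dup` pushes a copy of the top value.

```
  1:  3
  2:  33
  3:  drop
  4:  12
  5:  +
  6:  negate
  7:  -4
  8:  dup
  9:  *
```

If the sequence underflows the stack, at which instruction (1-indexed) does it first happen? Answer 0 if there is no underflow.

0

3      → [3]
33     → [3, 33]
drop   → [3]
12     → [3, 12]
+      → [15]
negate → [-15]
-4     → [-15, -4]
dup    → [-15, -4, -4]
*      → [-15, 16]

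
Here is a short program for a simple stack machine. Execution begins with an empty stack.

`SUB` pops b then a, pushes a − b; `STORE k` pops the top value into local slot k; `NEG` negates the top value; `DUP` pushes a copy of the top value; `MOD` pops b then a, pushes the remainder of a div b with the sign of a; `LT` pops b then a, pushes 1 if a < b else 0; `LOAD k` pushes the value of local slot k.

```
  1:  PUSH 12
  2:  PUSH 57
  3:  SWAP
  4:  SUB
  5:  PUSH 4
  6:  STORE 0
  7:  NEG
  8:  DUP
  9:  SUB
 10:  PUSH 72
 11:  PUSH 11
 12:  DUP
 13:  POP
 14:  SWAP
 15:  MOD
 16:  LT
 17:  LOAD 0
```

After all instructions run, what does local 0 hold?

4

PUSH 12 : 12
PUSH 57 : 12 57
SWAP    : 57 12
SUB     : 45
PUSH 4  : 45 4
STORE 0 : 45
NEG     : -45
DUP     : -45 -45
SUB     : 0
PUSH 72 : 0 72
PUSH 11 : 0 72 11
DUP     : 0 72 11 11
POP     : 0 72 11
SWAP    : 0 11 72
MOD     : 0 11
LT      : 1
LOAD 0  : 1 4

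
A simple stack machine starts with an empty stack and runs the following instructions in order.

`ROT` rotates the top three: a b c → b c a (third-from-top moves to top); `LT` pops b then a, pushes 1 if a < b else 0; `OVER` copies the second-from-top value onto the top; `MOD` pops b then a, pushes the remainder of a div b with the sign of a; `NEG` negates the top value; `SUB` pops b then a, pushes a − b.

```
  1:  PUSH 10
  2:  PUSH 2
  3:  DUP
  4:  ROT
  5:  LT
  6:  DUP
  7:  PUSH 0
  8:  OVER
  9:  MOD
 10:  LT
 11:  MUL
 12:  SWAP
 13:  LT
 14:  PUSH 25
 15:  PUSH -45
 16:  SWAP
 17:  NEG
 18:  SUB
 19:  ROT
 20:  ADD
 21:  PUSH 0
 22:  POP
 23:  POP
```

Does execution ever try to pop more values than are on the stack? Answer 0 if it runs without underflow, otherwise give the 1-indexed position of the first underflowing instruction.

PUSH 10  : 10
PUSH 2   : 10 2
DUP      : 10 2 2
ROT      : 2 2 10
LT       : 2 1
DUP      : 2 1 1
PUSH 0   : 2 1 1 0
OVER     : 2 1 1 0 1
MOD      : 2 1 1 0
LT       : 2 1 0
MUL      : 2 0
SWAP     : 0 2
LT       : 1
PUSH 25  : 1 25
PUSH -45 : 1 25 -45
SWAP     : 1 -45 25
NEG      : 1 -45 -25
SUB      : 1 -20
ROT  — needs 3 operands, stack has 2 → underflow

19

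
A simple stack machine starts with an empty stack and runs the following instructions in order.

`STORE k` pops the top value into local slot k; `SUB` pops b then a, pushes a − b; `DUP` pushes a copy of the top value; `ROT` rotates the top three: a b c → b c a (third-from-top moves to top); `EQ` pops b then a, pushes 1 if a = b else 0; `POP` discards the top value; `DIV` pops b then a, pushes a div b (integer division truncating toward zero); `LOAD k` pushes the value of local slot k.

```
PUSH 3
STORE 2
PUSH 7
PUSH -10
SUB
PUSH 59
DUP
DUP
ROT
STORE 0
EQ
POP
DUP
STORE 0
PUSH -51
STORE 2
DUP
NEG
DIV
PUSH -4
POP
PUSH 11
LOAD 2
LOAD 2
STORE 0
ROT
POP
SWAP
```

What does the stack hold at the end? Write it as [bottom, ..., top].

[-51, 11]

PUSH 3   → [3]
STORE 2  → []
PUSH 7   → [7]
PUSH -10 → [7, -10]
SUB      → [17]
PUSH 59  → [17, 59]
DUP      → [17, 59, 59]
DUP      → [17, 59, 59, 59]
ROT      → [17, 59, 59, 59]
STORE 0  → [17, 59, 59]
EQ       → [17, 1]
POP      → [17]
DUP      → [17, 17]
STORE 0  → [17]
PUSH -51 → [17, -51]
STORE 2  → [17]
DUP      → [17, 17]
NEG      → [17, -17]
DIV      → [-1]
PUSH -4  → [-1, -4]
POP      → [-1]
PUSH 11  → [-1, 11]
LOAD 2   → [-1, 11, -51]
LOAD 2   → [-1, 11, -51, -51]
STORE 0  → [-1, 11, -51]
ROT      → [11, -51, -1]
POP      → [11, -51]
SWAP     → [-51, 11]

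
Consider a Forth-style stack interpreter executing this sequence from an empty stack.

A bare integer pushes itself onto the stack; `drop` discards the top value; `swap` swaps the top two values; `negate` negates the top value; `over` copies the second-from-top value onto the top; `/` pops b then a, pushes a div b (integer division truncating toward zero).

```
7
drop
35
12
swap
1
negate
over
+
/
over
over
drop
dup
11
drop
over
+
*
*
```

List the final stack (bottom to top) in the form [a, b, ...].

7      : [7]
drop   : []
35     : [35]
12     : [35, 12]
swap   : [12, 35]
1      : [12, 35, 1]
negate : [12, 35, -1]
over   : [12, 35, -1, 35]
+      : [12, 35, 34]
/      : [12, 1]
over   : [12, 1, 12]
over   : [12, 1, 12, 1]
drop   : [12, 1, 12]
dup    : [12, 1, 12, 12]
11     : [12, 1, 12, 12, 11]
drop   : [12, 1, 12, 12]
over   : [12, 1, 12, 12, 12]
+      : [12, 1, 12, 24]
*      : [12, 1, 288]
*      : [12, 288]

[12, 288]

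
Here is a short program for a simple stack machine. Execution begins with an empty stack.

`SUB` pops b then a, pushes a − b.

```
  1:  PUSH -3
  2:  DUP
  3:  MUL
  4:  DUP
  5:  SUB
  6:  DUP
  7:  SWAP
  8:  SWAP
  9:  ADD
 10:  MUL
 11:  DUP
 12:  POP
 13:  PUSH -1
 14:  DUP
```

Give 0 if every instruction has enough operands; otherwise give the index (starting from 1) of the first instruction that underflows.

10

PUSH -3 : [-3]
DUP     : [-3, -3]
MUL     : [9]
DUP     : [9, 9]
SUB     : [0]
DUP     : [0, 0]
SWAP    : [0, 0]
SWAP    : [0, 0]
ADD     : [0]
MUL  — needs 2 operands, stack has 1 → underflow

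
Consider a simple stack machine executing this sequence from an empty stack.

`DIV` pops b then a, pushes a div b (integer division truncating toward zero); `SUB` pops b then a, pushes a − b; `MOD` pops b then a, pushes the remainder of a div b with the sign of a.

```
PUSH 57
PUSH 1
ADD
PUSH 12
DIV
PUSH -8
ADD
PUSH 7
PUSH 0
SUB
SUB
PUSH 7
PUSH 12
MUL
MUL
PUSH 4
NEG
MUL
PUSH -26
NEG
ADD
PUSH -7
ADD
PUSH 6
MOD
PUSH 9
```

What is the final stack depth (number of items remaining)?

2

PUSH 57  → [57]
PUSH 1   → [57, 1]
ADD      → [58]
PUSH 12  → [58, 12]
DIV      → [4]
PUSH -8  → [4, -8]
ADD      → [-4]
PUSH 7   → [-4, 7]
PUSH 0   → [-4, 7, 0]
SUB      → [-4, 7]
SUB      → [-11]
PUSH 7   → [-11, 7]
PUSH 12  → [-11, 7, 12]
MUL      → [-11, 84]
MUL      → [-924]
PUSH 4   → [-924, 4]
NEG      → [-924, -4]
MUL      → [3696]
PUSH -26 → [3696, -26]
NEG      → [3696, 26]
ADD      → [3722]
PUSH -7  → [3722, -7]
ADD      → [3715]
PUSH 6   → [3715, 6]
MOD      → [1]
PUSH 9   → [1, 9]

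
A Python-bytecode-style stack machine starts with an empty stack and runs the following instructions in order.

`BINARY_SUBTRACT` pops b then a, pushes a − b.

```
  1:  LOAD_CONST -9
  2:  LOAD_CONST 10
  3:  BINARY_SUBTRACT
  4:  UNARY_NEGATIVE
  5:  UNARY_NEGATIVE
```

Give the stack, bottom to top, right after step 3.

[-19]

LOAD_CONST -9   -> -9
LOAD_CONST 10   -> -9 10
BINARY_SUBTRACT -> -19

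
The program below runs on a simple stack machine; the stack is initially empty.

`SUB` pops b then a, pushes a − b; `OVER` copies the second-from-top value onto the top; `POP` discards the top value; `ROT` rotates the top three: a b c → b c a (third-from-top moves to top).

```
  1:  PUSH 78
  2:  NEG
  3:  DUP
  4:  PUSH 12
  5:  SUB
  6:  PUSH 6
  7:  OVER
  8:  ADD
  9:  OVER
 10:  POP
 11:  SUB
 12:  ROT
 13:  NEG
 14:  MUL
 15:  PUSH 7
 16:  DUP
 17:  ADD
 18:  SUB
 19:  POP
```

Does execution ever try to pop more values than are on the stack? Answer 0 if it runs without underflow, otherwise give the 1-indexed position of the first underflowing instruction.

PUSH 78  [78]
NEG      [-78]
DUP      [-78, -78]
PUSH 12  [-78, -78, 12]
SUB      [-78, -90]
PUSH 6   [-78, -90, 6]
OVER     [-78, -90, 6, -90]
ADD      [-78, -90, -84]
OVER     [-78, -90, -84, -90]
POP      [-78, -90, -84]
SUB      [-78, -6]
ROT  — needs 3 operands, stack has 2 → underflow

12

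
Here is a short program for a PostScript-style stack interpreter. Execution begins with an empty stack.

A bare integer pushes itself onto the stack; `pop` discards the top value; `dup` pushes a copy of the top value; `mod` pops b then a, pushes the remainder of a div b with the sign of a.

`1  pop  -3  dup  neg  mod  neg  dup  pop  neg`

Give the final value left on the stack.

1    1
pop  (empty)
-3   -3
dup  -3 -3
neg  -3 3
mod  0
neg  0
dup  0 0
pop  0
neg  0

0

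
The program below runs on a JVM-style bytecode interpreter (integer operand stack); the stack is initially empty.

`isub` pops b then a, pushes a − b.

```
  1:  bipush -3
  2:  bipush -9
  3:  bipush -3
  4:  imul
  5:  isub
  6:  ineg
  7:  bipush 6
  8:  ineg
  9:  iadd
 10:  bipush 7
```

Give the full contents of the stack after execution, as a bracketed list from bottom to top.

bipush -3 → -3
bipush -9 → -3 -9
bipush -3 → -3 -9 -3
imul      → -3 27
isub      → -30
ineg      → 30
bipush 6  → 30 6
ineg      → 30 -6
iadd      → 24
bipush 7  → 24 7

[24, 7]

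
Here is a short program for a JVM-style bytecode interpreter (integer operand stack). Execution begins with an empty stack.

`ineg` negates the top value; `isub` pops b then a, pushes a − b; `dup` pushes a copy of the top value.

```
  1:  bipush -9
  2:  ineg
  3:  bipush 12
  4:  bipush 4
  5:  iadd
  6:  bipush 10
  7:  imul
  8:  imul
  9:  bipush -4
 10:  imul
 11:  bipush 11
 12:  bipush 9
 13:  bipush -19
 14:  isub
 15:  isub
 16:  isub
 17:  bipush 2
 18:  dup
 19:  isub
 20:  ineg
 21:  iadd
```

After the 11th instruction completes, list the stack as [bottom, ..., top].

[-5760, 11]

bipush -9  -9
ineg       9
bipush 12  9 12
bipush 4   9 12 4
iadd       9 16
bipush 10  9 16 10
imul       9 160
imul       1440
bipush -4  1440 -4
imul       -5760
bipush 11  -5760 11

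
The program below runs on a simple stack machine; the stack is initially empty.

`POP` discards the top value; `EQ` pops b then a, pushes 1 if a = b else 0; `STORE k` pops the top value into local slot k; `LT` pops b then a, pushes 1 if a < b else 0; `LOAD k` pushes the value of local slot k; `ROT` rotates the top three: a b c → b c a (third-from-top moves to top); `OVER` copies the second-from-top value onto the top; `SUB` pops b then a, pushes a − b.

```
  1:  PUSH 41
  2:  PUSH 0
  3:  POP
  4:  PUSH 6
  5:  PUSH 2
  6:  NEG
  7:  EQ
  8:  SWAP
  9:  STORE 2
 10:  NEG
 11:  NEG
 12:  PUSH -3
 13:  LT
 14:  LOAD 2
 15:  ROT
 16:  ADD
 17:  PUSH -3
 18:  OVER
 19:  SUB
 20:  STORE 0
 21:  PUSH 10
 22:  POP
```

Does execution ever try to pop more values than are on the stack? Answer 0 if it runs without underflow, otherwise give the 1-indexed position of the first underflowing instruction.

PUSH 41  41
PUSH 0   41 0
POP      41
PUSH 6   41 6
PUSH 2   41 6 2
NEG      41 6 -2
EQ       41 0
SWAP     0 41
STORE 2  0
NEG      0
NEG      0
PUSH -3  0 -3
LT       0
LOAD 2   0 41
ROT  — needs 3 operands, stack has 2 → underflow

15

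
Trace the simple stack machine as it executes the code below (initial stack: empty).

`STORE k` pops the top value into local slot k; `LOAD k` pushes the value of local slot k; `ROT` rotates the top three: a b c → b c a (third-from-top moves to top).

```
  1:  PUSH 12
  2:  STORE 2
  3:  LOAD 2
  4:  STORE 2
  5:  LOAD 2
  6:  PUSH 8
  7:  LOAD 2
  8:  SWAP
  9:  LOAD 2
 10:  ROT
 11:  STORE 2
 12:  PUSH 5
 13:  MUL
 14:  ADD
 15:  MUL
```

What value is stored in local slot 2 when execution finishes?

12

PUSH 12 : 12
STORE 2 : (empty)
LOAD 2  : 12
STORE 2 : (empty)
LOAD 2  : 12
PUSH 8  : 12 8
LOAD 2  : 12 8 12
SWAP    : 12 12 8
LOAD 2  : 12 12 8 12
ROT     : 12 8 12 12
STORE 2 : 12 8 12
PUSH 5  : 12 8 12 5
MUL     : 12 8 60
ADD     : 12 68
MUL     : 816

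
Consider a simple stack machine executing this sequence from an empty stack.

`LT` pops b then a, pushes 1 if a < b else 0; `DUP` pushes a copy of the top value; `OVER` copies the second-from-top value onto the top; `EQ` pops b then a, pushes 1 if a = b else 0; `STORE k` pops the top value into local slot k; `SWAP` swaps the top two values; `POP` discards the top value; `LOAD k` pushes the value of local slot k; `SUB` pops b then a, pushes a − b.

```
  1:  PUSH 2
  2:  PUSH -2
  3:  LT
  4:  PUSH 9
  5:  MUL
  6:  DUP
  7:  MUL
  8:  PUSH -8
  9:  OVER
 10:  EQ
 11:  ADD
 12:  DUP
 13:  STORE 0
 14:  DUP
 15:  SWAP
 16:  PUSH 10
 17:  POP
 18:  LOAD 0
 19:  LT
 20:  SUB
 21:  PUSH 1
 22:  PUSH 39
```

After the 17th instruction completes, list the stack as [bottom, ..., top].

PUSH 2   2
PUSH -2  2 -2
LT       0
PUSH 9   0 9
MUL      0
DUP      0 0
MUL      0
PUSH -8  0 -8
OVER     0 -8 0
EQ       0 0
ADD      0
DUP      0 0
STORE 0  0
DUP      0 0
SWAP     0 0
PUSH 10  0 0 10
POP      0 0

[0, 0]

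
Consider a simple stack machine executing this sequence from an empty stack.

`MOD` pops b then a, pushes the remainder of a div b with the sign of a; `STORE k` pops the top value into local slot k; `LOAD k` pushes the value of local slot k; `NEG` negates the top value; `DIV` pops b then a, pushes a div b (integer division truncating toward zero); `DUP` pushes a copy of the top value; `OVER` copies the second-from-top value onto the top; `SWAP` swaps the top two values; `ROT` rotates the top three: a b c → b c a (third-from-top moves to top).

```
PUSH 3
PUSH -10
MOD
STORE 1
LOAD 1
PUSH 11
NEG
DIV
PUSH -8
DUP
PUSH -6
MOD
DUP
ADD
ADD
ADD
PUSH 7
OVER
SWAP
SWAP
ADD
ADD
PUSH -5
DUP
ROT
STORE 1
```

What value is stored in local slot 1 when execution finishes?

PUSH 3   -> [3]
PUSH -10 -> [3, -10]
MOD      -> [3]
STORE 1  -> []
LOAD 1   -> [3]
PUSH 11  -> [3, 11]
NEG      -> [3, -11]
DIV      -> [0]
PUSH -8  -> [0, -8]
DUP      -> [0, -8, -8]
PUSH -6  -> [0, -8, -8, -6]
MOD      -> [0, -8, -2]
DUP      -> [0, -8, -2, -2]
ADD      -> [0, -8, -4]
ADD      -> [0, -12]
ADD      -> [-12]
PUSH 7   -> [-12, 7]
OVER     -> [-12, 7, -12]
SWAP     -> [-12, -12, 7]
SWAP     -> [-12, 7, -12]
ADD      -> [-12, -5]
ADD      -> [-17]
PUSH -5  -> [-17, -5]
DUP      -> [-17, -5, -5]
ROT      -> [-5, -5, -17]
STORE 1  -> [-5, -5]

-17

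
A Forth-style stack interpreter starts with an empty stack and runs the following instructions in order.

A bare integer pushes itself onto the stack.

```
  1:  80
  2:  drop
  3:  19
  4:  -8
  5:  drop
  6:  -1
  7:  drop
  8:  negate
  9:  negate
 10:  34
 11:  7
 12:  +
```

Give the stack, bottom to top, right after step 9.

[19]

80     : 80
drop   : (empty)
19     : 19
-8     : 19 -8
drop   : 19
-1     : 19 -1
drop   : 19
negate : -19
negate : 19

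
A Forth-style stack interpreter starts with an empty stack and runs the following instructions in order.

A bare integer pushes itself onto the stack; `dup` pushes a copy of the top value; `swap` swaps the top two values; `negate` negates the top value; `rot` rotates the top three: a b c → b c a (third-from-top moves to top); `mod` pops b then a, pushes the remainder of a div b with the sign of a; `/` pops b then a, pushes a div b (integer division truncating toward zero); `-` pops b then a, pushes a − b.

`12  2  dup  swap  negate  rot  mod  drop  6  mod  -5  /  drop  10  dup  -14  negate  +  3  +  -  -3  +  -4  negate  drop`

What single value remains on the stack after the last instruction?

12      [12]
2       [12, 2]
dup     [12, 2, 2]
swap    [12, 2, 2]
negate  [12, 2, -2]
rot     [2, -2, 12]
mod     [2, -2]
drop    [2]
6       [2, 6]
mod     [2]
-5      [2, -5]
/       [0]
drop    []
10      [10]
dup     [10, 10]
-14     [10, 10, -14]
negate  [10, 10, 14]
+       [10, 24]
3       [10, 24, 3]
+       [10, 27]
-       [-17]
-3      [-17, -3]
+       [-20]
-4      [-20, -4]
negate  [-20, 4]
drop    [-20]

-20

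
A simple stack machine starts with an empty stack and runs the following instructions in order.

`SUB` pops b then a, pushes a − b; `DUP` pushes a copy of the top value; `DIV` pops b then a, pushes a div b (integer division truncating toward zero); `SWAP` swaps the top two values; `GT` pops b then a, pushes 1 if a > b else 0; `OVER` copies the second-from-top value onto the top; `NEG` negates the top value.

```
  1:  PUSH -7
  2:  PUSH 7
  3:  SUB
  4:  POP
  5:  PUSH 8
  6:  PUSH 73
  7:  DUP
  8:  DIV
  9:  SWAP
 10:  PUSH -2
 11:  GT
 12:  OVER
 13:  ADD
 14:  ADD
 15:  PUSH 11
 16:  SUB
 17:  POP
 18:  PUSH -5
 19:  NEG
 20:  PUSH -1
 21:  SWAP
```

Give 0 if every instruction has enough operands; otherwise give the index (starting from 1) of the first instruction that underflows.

PUSH -7 -> -7
PUSH 7  -> -7 7
SUB     -> -14
POP     -> (empty)
PUSH 8  -> 8
PUSH 73 -> 8 73
DUP     -> 8 73 73
DIV     -> 8 1
SWAP    -> 1 8
PUSH -2 -> 1 8 -2
GT      -> 1 1
OVER    -> 1 1 1
ADD     -> 1 2
ADD     -> 3
PUSH 11 -> 3 11
SUB     -> -8
POP     -> (empty)
PUSH -5 -> -5
NEG     -> 5
PUSH -1 -> 5 -1
SWAP    -> -1 5

0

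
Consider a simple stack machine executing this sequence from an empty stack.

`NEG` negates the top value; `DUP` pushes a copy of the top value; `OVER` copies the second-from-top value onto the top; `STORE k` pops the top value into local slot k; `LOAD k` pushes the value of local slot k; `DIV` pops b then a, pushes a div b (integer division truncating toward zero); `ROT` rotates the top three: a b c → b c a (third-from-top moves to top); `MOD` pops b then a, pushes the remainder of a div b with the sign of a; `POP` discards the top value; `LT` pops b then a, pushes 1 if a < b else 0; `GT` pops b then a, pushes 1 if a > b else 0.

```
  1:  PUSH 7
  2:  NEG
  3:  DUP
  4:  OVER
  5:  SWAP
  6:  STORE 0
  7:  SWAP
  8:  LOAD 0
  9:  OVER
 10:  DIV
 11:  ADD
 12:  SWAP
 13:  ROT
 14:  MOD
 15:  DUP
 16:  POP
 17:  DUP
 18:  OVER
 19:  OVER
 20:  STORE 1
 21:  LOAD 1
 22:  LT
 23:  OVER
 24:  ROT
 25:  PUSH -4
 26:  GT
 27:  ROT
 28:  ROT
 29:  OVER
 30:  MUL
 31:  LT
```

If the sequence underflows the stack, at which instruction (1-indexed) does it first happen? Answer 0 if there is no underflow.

13

PUSH 7  → [7]
NEG     → [-7]
DUP     → [-7, -7]
OVER    → [-7, -7, -7]
SWAP    → [-7, -7, -7]
STORE 0 → [-7, -7]
SWAP    → [-7, -7]
LOAD 0  → [-7, -7, -7]
OVER    → [-7, -7, -7, -7]
DIV     → [-7, -7, 1]
ADD     → [-7, -6]
SWAP    → [-6, -7]
ROT  — needs 3 operands, stack has 2 → underflow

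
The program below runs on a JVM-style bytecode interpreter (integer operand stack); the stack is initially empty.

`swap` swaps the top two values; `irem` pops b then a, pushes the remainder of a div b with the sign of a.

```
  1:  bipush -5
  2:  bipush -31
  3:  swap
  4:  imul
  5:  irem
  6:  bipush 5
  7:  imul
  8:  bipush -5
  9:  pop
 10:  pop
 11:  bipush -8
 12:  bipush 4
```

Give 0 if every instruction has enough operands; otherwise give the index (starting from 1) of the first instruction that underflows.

5

bipush -5   [-5]
bipush -31  [-5, -31]
swap        [-31, -5]
imul        [155]
irem  — needs 2 operands, stack has 1 → underflow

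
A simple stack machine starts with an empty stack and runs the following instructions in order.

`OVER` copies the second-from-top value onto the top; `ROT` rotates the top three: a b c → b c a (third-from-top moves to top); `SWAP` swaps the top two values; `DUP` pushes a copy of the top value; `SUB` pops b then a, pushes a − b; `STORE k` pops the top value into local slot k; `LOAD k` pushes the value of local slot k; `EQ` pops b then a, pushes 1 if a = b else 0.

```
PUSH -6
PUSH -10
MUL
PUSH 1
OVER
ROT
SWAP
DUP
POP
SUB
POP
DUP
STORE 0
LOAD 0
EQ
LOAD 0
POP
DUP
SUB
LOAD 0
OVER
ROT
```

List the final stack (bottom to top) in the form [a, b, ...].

[1, 0, 0]

PUSH -6  → -6
PUSH -10 → -6 -10
MUL      → 60
PUSH 1   → 60 1
OVER     → 60 1 60
ROT      → 1 60 60
SWAP     → 1 60 60
DUP      → 1 60 60 60
POP      → 1 60 60
SUB      → 1 0
POP      → 1
DUP      → 1 1
STORE 0  → 1
LOAD 0   → 1 1
EQ       → 1
LOAD 0   → 1 1
POP      → 1
DUP      → 1 1
SUB      → 0
LOAD 0   → 0 1
OVER     → 0 1 0
ROT      → 1 0 0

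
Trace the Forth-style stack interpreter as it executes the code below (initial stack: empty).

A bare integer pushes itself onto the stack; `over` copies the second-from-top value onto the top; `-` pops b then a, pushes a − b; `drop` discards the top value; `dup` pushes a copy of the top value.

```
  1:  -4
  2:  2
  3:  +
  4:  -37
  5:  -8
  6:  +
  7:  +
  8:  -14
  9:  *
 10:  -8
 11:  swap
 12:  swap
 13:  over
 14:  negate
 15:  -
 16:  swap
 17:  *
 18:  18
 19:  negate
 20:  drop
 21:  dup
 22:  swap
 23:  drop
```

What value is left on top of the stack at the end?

-4     -> -4
2      -> -4 2
+      -> -2
-37    -> -2 -37
-8     -> -2 -37 -8
+      -> -2 -45
+      -> -47
-14    -> -47 -14
*      -> 658
-8     -> 658 -8
swap   -> -8 658
swap   -> 658 -8
over   -> 658 -8 658
negate -> 658 -8 -658
-      -> 658 650
swap   -> 650 658
*      -> 427700
18     -> 427700 18
negate -> 427700 -18
drop   -> 427700
dup    -> 427700 427700
swap   -> 427700 427700
drop   -> 427700

427700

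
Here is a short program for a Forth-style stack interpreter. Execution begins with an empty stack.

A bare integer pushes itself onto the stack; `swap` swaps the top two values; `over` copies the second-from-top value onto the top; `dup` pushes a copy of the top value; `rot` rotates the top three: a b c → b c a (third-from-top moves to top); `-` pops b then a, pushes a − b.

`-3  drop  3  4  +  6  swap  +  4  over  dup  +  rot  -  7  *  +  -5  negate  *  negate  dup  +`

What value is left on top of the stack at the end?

-3     : -3
drop   : (empty)
3      : 3
4      : 3 4
+      : 7
6      : 7 6
swap   : 6 7
+      : 13
4      : 13 4
over   : 13 4 13
dup    : 13 4 13 13
+      : 13 4 26
rot    : 4 26 13
-      : 4 13
7      : 4 13 7
*      : 4 91
+      : 95
-5     : 95 -5
negate : 95 5
*      : 475
negate : -475
dup    : -475 -475
+      : -950

-950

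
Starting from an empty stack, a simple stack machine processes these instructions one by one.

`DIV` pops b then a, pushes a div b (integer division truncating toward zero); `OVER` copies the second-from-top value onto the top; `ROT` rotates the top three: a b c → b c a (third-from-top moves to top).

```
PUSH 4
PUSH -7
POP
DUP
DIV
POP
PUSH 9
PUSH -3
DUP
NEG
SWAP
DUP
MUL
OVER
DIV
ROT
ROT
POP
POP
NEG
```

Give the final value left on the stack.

-3

PUSH 4  → [4]
PUSH -7 → [4, -7]
POP     → [4]
DUP     → [4, 4]
DIV     → [1]
POP     → []
PUSH 9  → [9]
PUSH -3 → [9, -3]
DUP     → [9, -3, -3]
NEG     → [9, -3, 3]
SWAP    → [9, 3, -3]
DUP     → [9, 3, -3, -3]
MUL     → [9, 3, 9]
OVER    → [9, 3, 9, 3]
DIV     → [9, 3, 3]
ROT     → [3, 3, 9]
ROT     → [3, 9, 3]
POP     → [3, 9]
POP     → [3]
NEG     → [-3]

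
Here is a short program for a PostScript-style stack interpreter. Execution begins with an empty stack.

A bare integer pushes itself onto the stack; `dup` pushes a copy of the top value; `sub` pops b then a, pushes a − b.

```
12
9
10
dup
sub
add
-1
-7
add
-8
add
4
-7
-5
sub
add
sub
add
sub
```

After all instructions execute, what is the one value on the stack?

21

12  : [12]
9   : [12, 9]
10  : [12, 9, 10]
dup : [12, 9, 10, 10]
sub : [12, 9, 0]
add : [12, 9]
-1  : [12, 9, -1]
-7  : [12, 9, -1, -7]
add : [12, 9, -8]
-8  : [12, 9, -8, -8]
add : [12, 9, -16]
4   : [12, 9, -16, 4]
-7  : [12, 9, -16, 4, -7]
-5  : [12, 9, -16, 4, -7, -5]
sub : [12, 9, -16, 4, -2]
add : [12, 9, -16, 2]
sub : [12, 9, -18]
add : [12, -9]
sub : [21]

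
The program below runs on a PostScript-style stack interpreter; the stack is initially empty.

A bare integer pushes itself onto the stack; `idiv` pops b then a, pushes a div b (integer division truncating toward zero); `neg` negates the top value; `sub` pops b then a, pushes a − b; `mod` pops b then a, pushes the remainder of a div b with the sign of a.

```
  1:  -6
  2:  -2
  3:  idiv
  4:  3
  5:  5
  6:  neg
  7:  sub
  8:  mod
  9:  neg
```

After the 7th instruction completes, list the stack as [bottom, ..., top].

[3, 8]

-6    -6
-2    -6 -2
idiv  3
3     3 3
5     3 3 5
neg   3 3 -5
sub   3 8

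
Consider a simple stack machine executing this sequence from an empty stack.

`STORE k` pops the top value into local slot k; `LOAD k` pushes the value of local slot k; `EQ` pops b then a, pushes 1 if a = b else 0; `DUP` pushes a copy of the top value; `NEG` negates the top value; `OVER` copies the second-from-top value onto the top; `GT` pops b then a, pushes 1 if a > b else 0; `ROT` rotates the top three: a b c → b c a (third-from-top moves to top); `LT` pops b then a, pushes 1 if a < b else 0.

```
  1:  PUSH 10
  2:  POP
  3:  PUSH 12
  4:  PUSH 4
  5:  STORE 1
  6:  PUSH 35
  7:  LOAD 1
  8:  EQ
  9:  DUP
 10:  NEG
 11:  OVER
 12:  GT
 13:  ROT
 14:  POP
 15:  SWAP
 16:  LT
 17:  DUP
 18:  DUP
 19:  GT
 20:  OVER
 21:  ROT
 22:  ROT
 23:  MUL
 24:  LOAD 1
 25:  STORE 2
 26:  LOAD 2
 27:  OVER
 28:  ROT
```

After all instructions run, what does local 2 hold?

4

PUSH 10  10
POP      (empty)
PUSH 12  12
PUSH 4   12 4
STORE 1  12
PUSH 35  12 35
LOAD 1   12 35 4
EQ       12 0
DUP      12 0 0
NEG      12 0 0
OVER     12 0 0 0
GT       12 0 0
ROT      0 0 12
POP      0 0
SWAP     0 0
LT       0
DUP      0 0
DUP      0 0 0
GT       0 0
OVER     0 0 0
ROT      0 0 0
ROT      0 0 0
MUL      0 0
LOAD 1   0 0 4
STORE 2  0 0
LOAD 2   0 0 4
OVER     0 0 4 0
ROT      0 4 0 0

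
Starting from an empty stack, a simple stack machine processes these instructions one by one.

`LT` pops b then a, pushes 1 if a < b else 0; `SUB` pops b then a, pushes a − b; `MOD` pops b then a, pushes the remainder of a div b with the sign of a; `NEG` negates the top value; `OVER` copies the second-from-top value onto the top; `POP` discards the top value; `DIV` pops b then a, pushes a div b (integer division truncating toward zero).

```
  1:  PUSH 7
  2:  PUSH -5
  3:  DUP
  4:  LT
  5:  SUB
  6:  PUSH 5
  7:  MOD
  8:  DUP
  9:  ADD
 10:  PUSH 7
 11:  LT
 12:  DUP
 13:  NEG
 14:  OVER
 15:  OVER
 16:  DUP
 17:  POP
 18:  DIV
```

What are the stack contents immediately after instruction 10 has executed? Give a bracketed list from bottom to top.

[4, 7]

PUSH 7   [7]
PUSH -5  [7, -5]
DUP      [7, -5, -5]
LT       [7, 0]
SUB      [7]
PUSH 5   [7, 5]
MOD      [2]
DUP      [2, 2]
ADD      [4]
PUSH 7   [4, 7]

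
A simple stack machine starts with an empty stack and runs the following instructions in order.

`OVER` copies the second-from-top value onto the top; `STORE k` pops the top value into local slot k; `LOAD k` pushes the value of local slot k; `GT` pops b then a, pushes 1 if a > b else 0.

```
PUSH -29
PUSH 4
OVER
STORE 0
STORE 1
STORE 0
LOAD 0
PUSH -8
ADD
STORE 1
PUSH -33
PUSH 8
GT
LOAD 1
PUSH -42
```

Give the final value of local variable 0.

PUSH -29 -> [-29]
PUSH 4   -> [-29, 4]
OVER     -> [-29, 4, -29]
STORE 0  -> [-29, 4]
STORE 1  -> [-29]
STORE 0  -> []
LOAD 0   -> [-29]
PUSH -8  -> [-29, -8]
ADD      -> [-37]
STORE 1  -> []
PUSH -33 -> [-33]
PUSH 8   -> [-33, 8]
GT       -> [0]
LOAD 1   -> [0, -37]
PUSH -42 -> [0, -37, -42]

-29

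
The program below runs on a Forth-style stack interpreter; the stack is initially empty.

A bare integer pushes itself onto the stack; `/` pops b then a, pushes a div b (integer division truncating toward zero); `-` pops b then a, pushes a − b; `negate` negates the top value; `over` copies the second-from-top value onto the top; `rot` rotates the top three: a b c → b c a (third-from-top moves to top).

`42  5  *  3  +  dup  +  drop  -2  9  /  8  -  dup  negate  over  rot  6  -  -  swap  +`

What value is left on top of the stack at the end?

14

42      42
5       42 5
*       210
3       210 3
+       213
dup     213 213
+       426
drop    (empty)
-2      -2
9       -2 9
/       0
8       0 8
-       -8
dup     -8 -8
negate  -8 8
over    -8 8 -8
rot     8 -8 -8
6       8 -8 -8 6
-       8 -8 -14
-       8 6
swap    6 8
+       14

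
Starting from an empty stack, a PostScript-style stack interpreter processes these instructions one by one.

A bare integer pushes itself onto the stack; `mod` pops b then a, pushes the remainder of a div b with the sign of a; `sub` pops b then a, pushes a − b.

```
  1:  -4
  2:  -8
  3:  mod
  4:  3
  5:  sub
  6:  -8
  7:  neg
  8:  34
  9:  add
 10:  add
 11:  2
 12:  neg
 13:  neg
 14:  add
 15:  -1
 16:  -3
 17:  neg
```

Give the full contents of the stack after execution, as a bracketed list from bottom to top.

[37, -1, 3]

-4  → [-4]
-8  → [-4, -8]
mod → [-4]
3   → [-4, 3]
sub → [-7]
-8  → [-7, -8]
neg → [-7, 8]
34  → [-7, 8, 34]
add → [-7, 42]
add → [35]
2   → [35, 2]
neg → [35, -2]
neg → [35, 2]
add → [37]
-1  → [37, -1]
-3  → [37, -1, -3]
neg → [37, -1, 3]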